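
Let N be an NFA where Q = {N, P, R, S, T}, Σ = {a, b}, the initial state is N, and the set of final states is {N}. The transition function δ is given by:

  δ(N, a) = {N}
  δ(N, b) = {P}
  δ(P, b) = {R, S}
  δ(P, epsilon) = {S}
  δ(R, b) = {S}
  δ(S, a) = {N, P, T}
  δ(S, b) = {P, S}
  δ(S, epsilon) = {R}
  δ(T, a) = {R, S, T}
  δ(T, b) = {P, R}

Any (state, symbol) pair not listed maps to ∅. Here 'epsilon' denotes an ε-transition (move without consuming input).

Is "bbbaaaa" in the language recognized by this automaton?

Yes

Start in {N}.
Read 'b': N→{P}; union {P}; ε-closure = {P, R, S}.
Read 'b': P→{R, S}, R→{S}, S→{P, S}; now {P, R, S}.
Read 'b': P→{R, S}, R→{S}, S→{P, S}; now {P, R, S}.
Read 'a': P→∅, R→∅, S→{N, P, T}; union {N, P, T}; ε-closure = {N, P, R, S, T}.
Read 'a': N→{N}, P→∅, R→∅, S→{N, P, T}, T→{R, S, T}; now {N, P, R, S, T}.
Read 'a': N→{N}, P→∅, R→∅, S→{N, P, T}, T→{R, S, T}; now {N, P, R, S, T}.
Read 'a': N→{N}, P→∅, R→∅, S→{N, P, T}, T→{R, S, T}; now {N, P, R, S, T}.
The final set {N, P, R, S, T} contains the accepting state N.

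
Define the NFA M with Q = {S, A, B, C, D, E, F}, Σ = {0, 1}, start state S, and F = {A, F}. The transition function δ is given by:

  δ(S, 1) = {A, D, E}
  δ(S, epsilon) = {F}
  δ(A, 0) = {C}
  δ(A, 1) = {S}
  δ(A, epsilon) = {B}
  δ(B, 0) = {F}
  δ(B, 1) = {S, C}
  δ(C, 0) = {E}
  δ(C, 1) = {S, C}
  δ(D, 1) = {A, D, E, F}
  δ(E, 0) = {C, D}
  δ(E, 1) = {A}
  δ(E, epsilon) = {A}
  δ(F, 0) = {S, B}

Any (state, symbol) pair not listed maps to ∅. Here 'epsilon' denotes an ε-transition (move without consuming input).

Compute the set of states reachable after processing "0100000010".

{S, A, B, C, D, E, F}

Start: ε-closure({S}) = {S, F}.
Read '0': S→∅, F→{S, B}; union {S, B}; ε-closure = {S, B, F}.
Read '1': S→{A, D, E}, B→{S, C}, F→∅; union {S, A, C, D, E}; ε-closure = {S, A, B, C, D, E, F}.
Read '0': S→∅, A→{C}, B→{F}, C→{E}, D→∅, E→{C, D}, F→{S, B}; union {S, B, C, D, E, F}; ε-closure = {S, A, B, C, D, E, F}.
Read '0': S→∅, A→{C}, B→{F}, C→{E}, D→∅, E→{C, D}, F→{S, B}; union {S, B, C, D, E, F}; ε-closure = {S, A, B, C, D, E, F}.
Read '0': S→∅, A→{C}, B→{F}, C→{E}, D→∅, E→{C, D}, F→{S, B}; union {S, B, C, D, E, F}; ε-closure = {S, A, B, C, D, E, F}.
Read '0': S→∅, A→{C}, B→{F}, C→{E}, D→∅, E→{C, D}, F→{S, B}; union {S, B, C, D, E, F}; ε-closure = {S, A, B, C, D, E, F}.
Read '0': S→∅, A→{C}, B→{F}, C→{E}, D→∅, E→{C, D}, F→{S, B}; union {S, B, C, D, E, F}; ε-closure = {S, A, B, C, D, E, F}.
Read '0': S→∅, A→{C}, B→{F}, C→{E}, D→∅, E→{C, D}, F→{S, B}; union {S, B, C, D, E, F}; ε-closure = {S, A, B, C, D, E, F}.
Read '1': S→{A, D, E}, A→{S}, B→{S, C}, C→{S, C}, D→{A, D, E, F}, E→{A}, F→∅; union {S, A, C, D, E, F}; ε-closure = {S, A, B, C, D, E, F}.
Read '0': S→∅, A→{C}, B→{F}, C→{E}, D→∅, E→{C, D}, F→{S, B}; union {S, B, C, D, E, F}; ε-closure = {S, A, B, C, D, E, F}.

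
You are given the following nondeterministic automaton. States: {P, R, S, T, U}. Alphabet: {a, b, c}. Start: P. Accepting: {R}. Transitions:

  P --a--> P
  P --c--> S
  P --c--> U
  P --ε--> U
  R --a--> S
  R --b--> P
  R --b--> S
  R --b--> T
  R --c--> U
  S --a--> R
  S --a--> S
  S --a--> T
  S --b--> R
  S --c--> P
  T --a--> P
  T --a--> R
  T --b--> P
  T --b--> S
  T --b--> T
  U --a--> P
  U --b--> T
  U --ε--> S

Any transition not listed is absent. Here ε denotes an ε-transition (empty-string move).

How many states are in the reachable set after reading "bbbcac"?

3

Start: ε-closure({P}) = {P, S, U}.
Read 'b': P→∅, S→{R}, U→{T}; now {R, T}.
Read 'b': R→{P, S, T}, T→{P, S, T}; union {P, S, T}; ε-closure = {P, S, T, U}.
Read 'b': P→∅, S→{R}, T→{P, S, T}, U→{T}; union {P, R, S, T}; ε-closure = {P, R, S, T, U}.
Read 'c': P→{S, U}, R→{U}, S→{P}, T→∅, U→∅; now {P, S, U}.
Read 'a': P→{P}, S→{R, S, T}, U→{P}; union {P, R, S, T}; ε-closure = {P, R, S, T, U}.
Read 'c': P→{S, U}, R→{U}, S→{P}, T→∅, U→∅; now {P, S, U}.
That set has 3 states.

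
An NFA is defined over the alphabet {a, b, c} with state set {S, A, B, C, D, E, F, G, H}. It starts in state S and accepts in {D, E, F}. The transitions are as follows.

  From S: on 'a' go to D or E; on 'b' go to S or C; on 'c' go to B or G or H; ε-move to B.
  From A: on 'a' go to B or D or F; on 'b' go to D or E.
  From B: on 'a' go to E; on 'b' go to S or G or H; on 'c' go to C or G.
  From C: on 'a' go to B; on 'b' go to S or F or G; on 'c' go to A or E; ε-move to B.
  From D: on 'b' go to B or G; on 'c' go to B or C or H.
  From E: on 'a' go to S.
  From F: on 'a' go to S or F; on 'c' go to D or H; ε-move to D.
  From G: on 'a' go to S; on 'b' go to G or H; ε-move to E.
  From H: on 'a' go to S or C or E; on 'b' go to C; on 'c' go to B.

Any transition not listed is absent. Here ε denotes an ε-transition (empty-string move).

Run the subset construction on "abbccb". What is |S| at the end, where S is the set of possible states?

7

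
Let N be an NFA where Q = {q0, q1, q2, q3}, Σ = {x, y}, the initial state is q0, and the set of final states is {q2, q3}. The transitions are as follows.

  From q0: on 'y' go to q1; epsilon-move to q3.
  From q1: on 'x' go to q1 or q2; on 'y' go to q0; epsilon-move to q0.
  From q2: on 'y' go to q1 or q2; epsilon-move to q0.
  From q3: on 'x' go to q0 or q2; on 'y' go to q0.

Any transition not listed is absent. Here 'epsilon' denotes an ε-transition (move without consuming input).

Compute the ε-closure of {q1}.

Begin with {q1}.
ε-move q1 → q0; add q0.
ε-move q0 → q3; add q3.

{q0, q1, q3}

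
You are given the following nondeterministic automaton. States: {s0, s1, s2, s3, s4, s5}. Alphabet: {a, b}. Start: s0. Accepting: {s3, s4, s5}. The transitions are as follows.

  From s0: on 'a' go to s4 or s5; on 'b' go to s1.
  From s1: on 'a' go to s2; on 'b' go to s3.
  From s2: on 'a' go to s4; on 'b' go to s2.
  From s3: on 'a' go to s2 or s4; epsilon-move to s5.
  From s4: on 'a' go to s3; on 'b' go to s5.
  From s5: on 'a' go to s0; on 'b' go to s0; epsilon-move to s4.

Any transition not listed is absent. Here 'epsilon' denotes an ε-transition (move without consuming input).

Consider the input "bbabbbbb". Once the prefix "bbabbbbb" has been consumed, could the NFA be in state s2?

Start in {s0}.
Read 'b': s0→{s1}; now {s1}.
Read 'b': s1→{s3}; union {s3}; ε-closure = {s3, s4, s5}.
Read 'a': s3→{s2, s4}, s4→{s3}, s5→{s0}; union {s0, s2, s3, s4}; ε-closure = {s0, s2, s3, s4, s5}.
Read 'b': s0→{s1}, s2→{s2}, s3→∅, s4→{s5}, s5→{s0}; union {s0, s1, s2, s5}; ε-closure = {s0, s1, s2, s4, s5}.
Read 'b': s0→{s1}, s1→{s3}, s2→{s2}, s4→{s5}, s5→{s0}; union {s0, s1, s2, s3, s5}; ε-closure = {s0, s1, s2, s3, s4, s5}.
Read 'b': s0→{s1}, s1→{s3}, s2→{s2}, s3→∅, s4→{s5}, s5→{s0}; union {s0, s1, s2, s3, s5}; ε-closure = {s0, s1, s2, s3, s4, s5}.
Read 'b': s0→{s1}, s1→{s3}, s2→{s2}, s3→∅, s4→{s5}, s5→{s0}; union {s0, s1, s2, s3, s5}; ε-closure = {s0, s1, s2, s3, s4, s5}.
Read 'b': s0→{s1}, s1→{s3}, s2→{s2}, s3→∅, s4→{s5}, s5→{s0}; union {s0, s1, s2, s3, s5}; ε-closure = {s0, s1, s2, s3, s4, s5}.
State s2 is in {s0, s1, s2, s3, s4, s5}.

Yes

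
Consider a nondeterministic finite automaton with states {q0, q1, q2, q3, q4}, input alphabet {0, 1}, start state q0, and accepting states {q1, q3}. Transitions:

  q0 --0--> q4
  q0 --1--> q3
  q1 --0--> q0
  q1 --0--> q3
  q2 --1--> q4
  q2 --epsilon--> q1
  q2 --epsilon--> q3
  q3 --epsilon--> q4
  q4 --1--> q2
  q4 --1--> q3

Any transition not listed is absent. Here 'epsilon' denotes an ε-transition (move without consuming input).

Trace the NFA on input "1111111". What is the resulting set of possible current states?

{q1, q2, q3, q4}

Start in {q0}.
Read '1': {q0} → {q3, q4}.
Read '1': {q3, q4} → {q1, q2, q3, q4}.
Read '1': {q1, q2, q3, q4} → {q1, q2, q3, q4}.
Read '1': {q1, q2, q3, q4} → {q1, q2, q3, q4}.
Read '1': {q1, q2, q3, q4} → {q1, q2, q3, q4}.
Read '1': {q1, q2, q3, q4} → {q1, q2, q3, q4}.
Read '1': {q1, q2, q3, q4} → {q1, q2, q3, q4}.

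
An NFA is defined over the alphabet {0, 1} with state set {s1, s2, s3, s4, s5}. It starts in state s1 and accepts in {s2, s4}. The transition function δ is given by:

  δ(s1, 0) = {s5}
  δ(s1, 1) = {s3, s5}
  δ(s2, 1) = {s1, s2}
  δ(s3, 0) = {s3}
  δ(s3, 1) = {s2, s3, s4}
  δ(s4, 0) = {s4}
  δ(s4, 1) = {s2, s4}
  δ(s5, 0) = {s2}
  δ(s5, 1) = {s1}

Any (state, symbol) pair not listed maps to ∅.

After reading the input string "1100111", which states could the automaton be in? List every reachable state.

{s1, s2, s3, s4, s5}

Start in {s1}.
Read '1': {s1} → {s3, s5}.
Read '1': {s3, s5} → {s1, s2, s3, s4}.
Read '0': {s1, s2, s3, s4} → {s3, s4, s5}.
Read '0': {s3, s4, s5} → {s2, s3, s4}.
Read '1': {s2, s3, s4} → {s1, s2, s3, s4}.
Read '1': {s1, s2, s3, s4} → {s1, s2, s3, s4, s5}.
Read '1': {s1, s2, s3, s4, s5} → {s1, s2, s3, s4, s5}.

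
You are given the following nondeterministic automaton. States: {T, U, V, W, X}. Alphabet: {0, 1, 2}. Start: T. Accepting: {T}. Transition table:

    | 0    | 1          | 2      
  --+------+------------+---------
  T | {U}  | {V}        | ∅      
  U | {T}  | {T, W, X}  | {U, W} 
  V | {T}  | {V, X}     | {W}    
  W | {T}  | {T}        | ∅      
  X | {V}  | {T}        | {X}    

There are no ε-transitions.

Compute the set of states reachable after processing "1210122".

Start in {T}.
Read '1': T→{V}; now {V}.
Read '2': V→{W}; now {W}.
Read '1': W→{T}; now {T}.
Read '0': T→{U}; now {U}.
Read '1': U→{T, W, X}; now {T, W, X}.
Read '2': T→∅, W→∅, X→{X}; now {X}.
Read '2': X→{X}; now {X}.

{X}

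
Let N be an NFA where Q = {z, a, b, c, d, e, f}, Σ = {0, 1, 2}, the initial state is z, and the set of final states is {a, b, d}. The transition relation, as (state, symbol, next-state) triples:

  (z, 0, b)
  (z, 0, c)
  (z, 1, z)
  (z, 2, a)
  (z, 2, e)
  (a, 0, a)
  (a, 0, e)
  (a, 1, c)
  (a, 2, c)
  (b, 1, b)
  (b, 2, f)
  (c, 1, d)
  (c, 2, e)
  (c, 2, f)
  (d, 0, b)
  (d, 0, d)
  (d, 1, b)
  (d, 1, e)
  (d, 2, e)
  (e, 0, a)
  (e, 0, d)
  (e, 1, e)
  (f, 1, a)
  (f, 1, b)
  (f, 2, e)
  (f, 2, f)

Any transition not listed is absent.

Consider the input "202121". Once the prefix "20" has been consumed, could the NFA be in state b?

No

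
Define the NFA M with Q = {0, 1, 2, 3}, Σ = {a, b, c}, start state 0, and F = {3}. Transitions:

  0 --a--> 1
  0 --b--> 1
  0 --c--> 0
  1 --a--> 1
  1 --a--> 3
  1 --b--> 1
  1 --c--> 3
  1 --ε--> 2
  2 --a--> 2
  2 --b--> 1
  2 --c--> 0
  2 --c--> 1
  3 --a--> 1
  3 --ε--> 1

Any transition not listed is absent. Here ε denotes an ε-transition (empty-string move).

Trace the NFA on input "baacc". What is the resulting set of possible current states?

Start in {0}.
Read 'b': 0→{1}; union {1}; ε-closure = {1, 2}.
Read 'a': 1→{1, 3}, 2→{2}; now {1, 2, 3}.
Read 'a': 1→{1, 3}, 2→{2}, 3→{1}; now {1, 2, 3}.
Read 'c': 1→{3}, 2→{0, 1}, 3→∅; union {0, 1, 3}; ε-closure = {0, 1, 2, 3}.
Read 'c': 0→{0}, 1→{3}, 2→{0, 1}, 3→∅; union {0, 1, 3}; ε-closure = {0, 1, 2, 3}.

{0, 1, 2, 3}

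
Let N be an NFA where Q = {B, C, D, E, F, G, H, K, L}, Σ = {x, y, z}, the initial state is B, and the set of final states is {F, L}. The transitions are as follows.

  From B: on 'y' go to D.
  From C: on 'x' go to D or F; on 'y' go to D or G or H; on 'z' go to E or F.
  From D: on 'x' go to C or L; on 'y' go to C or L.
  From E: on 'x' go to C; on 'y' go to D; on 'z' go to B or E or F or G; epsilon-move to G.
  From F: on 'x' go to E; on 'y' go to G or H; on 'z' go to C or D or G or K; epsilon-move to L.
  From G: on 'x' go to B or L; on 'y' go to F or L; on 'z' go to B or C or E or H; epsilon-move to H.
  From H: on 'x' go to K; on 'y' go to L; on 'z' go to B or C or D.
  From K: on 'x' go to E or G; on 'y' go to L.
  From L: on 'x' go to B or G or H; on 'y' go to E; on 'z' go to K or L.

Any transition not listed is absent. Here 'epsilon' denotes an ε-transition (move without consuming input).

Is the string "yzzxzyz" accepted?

Start in {B}.
Read 'y': B→{D}; now {D}.
Read 'z': D→∅; now ∅.
The set is empty and remains empty for the remaining 5 symbols.
The final set ∅ contains no accepting state.

No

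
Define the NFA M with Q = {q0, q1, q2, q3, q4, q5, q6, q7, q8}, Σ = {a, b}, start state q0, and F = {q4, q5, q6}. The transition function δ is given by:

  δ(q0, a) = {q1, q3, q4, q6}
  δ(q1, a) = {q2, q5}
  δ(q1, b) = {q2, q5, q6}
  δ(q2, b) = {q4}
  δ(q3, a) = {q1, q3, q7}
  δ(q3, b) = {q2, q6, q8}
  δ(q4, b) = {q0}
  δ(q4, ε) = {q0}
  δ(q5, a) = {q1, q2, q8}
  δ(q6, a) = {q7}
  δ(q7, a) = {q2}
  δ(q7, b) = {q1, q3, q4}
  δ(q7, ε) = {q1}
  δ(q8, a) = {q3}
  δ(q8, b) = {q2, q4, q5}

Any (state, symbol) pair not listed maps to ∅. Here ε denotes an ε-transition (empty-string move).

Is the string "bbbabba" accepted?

Start in {q0}.
Read 'b': q0→∅; now ∅.
The set is empty and remains empty for the remaining 6 symbols.
The final set ∅ contains no accepting state.

No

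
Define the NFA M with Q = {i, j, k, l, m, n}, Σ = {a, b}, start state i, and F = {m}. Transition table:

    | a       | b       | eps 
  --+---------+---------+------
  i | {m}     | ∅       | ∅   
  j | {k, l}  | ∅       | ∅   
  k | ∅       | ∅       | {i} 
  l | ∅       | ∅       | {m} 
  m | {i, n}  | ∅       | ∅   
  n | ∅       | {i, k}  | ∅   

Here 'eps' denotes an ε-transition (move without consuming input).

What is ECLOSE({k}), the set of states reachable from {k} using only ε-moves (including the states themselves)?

{i, k}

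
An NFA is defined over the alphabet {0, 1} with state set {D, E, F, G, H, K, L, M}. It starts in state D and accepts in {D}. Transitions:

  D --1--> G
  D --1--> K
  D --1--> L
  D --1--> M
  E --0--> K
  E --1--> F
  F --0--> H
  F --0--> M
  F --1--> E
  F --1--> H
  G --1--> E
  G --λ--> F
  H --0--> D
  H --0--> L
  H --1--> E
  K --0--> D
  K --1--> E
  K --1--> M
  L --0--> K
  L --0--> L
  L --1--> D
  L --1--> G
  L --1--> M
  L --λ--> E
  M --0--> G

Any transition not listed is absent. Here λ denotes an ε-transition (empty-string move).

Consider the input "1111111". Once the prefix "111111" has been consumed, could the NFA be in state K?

Start in {D}.
Read '1': D→{G, K, L, M}; union {G, K, L, M}; ε-closure = {E, F, G, K, L, M}.
Read '1': E→{F}, F→{E, H}, G→{E}, K→{E, M}, L→{D, G, M}, M→∅; now {D, E, F, G, H, M}.
Read '1': D→{G, K, L, M}, E→{F}, F→{E, H}, G→{E}, H→{E}, M→∅; now {E, F, G, H, K, L, M}.
Read '1': E→{F}, F→{E, H}, G→{E}, H→{E}, K→{E, M}, L→{D, G, M}, M→∅; now {D, E, F, G, H, M}.
Read '1': D→{G, K, L, M}, E→{F}, F→{E, H}, G→{E}, H→{E}, M→∅; now {E, F, G, H, K, L, M}.
Read '1': E→{F}, F→{E, H}, G→{E}, H→{E}, K→{E, M}, L→{D, G, M}, M→∅; now {D, E, F, G, H, M}.
State K is not in {D, E, F, G, H, M}.

No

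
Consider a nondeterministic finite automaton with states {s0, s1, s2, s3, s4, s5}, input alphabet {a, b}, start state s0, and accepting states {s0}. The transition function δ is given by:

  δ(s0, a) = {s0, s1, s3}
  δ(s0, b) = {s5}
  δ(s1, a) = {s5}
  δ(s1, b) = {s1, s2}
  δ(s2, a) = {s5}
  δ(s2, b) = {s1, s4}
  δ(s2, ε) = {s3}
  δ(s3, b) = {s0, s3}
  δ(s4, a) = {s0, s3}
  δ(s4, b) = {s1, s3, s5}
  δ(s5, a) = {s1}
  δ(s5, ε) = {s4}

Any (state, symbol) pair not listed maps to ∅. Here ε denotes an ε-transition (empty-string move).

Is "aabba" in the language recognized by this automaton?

Yes

Start in {s0}.
Read 'a': {s0} → {s0, s1, s3}.
Read 'a': {s0, s1, s3} → {s0, s1, s3, s4, s5}.
Read 'b': {s0, s1, s3, s4, s5} → {s0, s1, s2, s3, s4, s5}.
Read 'b': {s0, s1, s2, s3, s4, s5} → {s0, s1, s2, s3, s4, s5}.
Read 'a': {s0, s1, s2, s3, s4, s5} → {s0, s1, s3, s4, s5}.
The final set {s0, s1, s3, s4, s5} contains the accepting state s0.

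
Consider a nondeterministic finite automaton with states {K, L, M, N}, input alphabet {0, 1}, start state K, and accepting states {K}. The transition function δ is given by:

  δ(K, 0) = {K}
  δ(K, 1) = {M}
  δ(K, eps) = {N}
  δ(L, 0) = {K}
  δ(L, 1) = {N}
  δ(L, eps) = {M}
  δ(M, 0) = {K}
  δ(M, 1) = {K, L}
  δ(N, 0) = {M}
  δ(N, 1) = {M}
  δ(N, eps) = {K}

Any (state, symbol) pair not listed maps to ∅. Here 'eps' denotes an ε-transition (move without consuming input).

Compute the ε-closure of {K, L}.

{K, L, M, N}

Begin with {K, L}.
ε-move K → N; add N.
ε-move L → M; add M.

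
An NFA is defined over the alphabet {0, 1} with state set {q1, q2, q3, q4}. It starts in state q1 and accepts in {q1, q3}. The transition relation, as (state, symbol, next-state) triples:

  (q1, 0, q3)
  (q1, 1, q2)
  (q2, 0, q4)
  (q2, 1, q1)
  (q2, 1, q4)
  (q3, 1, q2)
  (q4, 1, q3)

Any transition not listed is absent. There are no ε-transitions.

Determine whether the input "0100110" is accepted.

No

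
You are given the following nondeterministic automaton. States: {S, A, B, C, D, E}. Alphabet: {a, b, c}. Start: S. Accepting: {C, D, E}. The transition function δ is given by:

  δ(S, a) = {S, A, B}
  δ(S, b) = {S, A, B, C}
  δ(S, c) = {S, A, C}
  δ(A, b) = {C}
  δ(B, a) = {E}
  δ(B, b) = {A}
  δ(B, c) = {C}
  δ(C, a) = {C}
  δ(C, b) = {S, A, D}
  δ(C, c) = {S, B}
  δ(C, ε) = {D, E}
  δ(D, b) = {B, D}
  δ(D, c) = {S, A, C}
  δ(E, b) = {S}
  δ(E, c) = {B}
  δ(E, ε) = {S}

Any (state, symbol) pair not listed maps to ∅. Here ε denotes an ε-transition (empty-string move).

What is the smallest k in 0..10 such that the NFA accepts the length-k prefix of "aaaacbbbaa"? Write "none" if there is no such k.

2

Start in {S}.
Read 'a': S→{S, A, B}; now {S, A, B}.
Read 'a': S→{S, A, B}, A→∅, B→{E}; now {S, A, B, E}.
None of the earlier sets intersect F, but {S, A, B, E} does.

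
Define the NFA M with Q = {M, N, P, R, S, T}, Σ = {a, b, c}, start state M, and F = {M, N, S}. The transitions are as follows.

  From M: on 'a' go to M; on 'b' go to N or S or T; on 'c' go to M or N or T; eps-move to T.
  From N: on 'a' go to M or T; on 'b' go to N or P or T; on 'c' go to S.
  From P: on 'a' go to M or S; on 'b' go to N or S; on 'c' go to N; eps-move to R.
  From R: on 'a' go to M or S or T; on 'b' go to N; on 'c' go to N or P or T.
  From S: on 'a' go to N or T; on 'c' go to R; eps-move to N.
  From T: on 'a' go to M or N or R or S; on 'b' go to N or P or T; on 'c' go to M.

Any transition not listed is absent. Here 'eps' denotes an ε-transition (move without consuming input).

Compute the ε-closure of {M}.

{M, T}

Begin with {M}.
ε-move M → T; add T.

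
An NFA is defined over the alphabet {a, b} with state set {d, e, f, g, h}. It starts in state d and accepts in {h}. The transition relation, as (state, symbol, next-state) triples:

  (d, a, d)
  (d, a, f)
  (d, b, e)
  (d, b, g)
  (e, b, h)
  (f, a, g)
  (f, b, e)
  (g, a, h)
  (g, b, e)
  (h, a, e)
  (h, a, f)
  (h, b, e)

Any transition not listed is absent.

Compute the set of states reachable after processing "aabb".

{e, h}

Start in {d}.
Read 'a': {d} → {d, f}.
Read 'a': {d, f} → {d, f, g}.
Read 'b': {d, f, g} → {e, g}.
Read 'b': {e, g} → {e, h}.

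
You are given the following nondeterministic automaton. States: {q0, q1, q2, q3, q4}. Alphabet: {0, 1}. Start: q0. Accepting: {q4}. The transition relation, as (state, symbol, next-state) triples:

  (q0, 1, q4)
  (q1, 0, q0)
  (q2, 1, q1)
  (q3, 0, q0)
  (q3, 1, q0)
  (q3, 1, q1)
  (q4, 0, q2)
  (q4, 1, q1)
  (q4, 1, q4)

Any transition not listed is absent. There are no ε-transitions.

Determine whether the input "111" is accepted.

Yes

Start in {q0}.
Read '1': {q0} → {q4}.
Read '1': {q4} → {q1, q4}.
Read '1': {q1, q4} → {q1, q4}.
The final set {q1, q4} contains the accepting state q4.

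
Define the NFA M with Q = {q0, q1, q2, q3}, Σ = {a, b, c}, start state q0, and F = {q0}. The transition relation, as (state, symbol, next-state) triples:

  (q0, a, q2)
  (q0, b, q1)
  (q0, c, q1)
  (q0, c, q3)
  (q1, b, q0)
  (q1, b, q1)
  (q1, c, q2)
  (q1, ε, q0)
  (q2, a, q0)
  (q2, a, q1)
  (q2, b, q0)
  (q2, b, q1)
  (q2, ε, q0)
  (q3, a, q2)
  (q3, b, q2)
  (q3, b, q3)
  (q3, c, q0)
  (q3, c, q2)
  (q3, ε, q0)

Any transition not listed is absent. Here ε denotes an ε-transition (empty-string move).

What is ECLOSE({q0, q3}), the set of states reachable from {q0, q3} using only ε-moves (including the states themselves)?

{q0, q3}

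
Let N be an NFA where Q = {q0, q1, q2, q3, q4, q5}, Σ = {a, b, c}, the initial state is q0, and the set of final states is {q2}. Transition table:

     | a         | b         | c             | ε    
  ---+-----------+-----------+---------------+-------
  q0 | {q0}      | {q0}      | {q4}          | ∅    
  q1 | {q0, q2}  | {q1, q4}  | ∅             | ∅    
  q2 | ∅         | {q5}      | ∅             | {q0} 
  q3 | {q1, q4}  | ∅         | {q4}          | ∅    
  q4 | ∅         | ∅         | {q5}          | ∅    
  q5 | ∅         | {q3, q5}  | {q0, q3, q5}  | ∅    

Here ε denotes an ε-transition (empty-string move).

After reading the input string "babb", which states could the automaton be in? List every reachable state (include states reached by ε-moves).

{q0}

Start in {q0}.
Read 'b': {q0} → {q0}.
Read 'a': {q0} → {q0}.
Read 'b': {q0} → {q0}.
Read 'b': {q0} → {q0}.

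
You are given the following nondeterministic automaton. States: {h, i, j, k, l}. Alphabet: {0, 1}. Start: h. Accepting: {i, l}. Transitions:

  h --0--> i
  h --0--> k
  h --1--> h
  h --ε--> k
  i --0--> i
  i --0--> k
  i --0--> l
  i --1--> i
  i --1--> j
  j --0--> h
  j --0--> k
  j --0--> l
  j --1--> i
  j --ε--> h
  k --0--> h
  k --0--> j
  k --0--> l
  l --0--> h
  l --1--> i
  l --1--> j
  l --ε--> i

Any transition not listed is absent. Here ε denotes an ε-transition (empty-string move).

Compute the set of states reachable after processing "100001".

{h, i, j, k}

Start: ε-closure({h}) = {h, k}.
Read '1': h→{h}, k→∅; union {h}; ε-closure = {h, k}.
Read '0': h→{i, k}, k→{h, j, l}; now {h, i, j, k, l}.
Read '0': h→{i, k}, i→{i, k, l}, j→{h, k, l}, k→{h, j, l}, l→{h}; now {h, i, j, k, l}.
Read '0': h→{i, k}, i→{i, k, l}, j→{h, k, l}, k→{h, j, l}, l→{h}; now {h, i, j, k, l}.
Read '0': h→{i, k}, i→{i, k, l}, j→{h, k, l}, k→{h, j, l}, l→{h}; now {h, i, j, k, l}.
Read '1': h→{h}, i→{i, j}, j→{i}, k→∅, l→{i, j}; union {h, i, j}; ε-closure = {h, i, j, k}.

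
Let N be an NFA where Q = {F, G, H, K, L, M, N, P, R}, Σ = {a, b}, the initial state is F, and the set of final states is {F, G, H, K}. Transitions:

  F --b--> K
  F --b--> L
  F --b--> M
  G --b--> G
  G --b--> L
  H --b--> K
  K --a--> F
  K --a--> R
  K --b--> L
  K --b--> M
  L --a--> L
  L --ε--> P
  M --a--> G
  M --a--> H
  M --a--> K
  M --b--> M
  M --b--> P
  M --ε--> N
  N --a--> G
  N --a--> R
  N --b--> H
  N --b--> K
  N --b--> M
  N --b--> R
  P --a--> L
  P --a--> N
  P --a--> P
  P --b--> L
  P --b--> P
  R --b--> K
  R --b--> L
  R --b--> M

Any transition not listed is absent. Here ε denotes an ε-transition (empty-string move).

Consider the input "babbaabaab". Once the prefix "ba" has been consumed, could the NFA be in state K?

Start in {F}.
Read 'b': {F} → {K, L, M, N, P}.
Read 'a': {K, L, M, N, P} → {F, G, H, K, L, N, P, R}.
State K is in {F, G, H, K, L, N, P, R}.

Yes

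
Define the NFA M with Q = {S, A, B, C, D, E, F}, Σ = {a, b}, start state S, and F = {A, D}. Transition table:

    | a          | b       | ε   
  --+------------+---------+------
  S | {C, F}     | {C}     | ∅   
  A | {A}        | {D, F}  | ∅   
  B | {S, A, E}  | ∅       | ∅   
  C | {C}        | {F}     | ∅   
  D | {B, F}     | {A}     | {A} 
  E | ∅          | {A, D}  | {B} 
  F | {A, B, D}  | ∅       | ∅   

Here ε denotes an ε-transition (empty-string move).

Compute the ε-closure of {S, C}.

Begin with {S, C}.
No ε-moves leave this set, so the closure equals the set itself.

{S, C}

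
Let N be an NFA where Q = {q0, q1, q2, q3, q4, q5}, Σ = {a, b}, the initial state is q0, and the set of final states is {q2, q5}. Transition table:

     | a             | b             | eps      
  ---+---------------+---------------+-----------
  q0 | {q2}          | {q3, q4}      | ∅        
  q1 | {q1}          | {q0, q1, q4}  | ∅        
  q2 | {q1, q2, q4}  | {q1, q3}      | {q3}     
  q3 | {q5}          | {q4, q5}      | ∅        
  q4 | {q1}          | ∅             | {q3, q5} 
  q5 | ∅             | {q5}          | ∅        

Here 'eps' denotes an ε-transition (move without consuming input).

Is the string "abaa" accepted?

No

Start in {q0}.
Read 'a': {q0} → {q2, q3}.
Read 'b': {q2, q3} → {q1, q3, q4, q5}.
Read 'a': {q1, q3, q4, q5} → {q1, q5}.
Read 'a': {q1, q5} → {q1}.
The final set {q1} contains no accepting state.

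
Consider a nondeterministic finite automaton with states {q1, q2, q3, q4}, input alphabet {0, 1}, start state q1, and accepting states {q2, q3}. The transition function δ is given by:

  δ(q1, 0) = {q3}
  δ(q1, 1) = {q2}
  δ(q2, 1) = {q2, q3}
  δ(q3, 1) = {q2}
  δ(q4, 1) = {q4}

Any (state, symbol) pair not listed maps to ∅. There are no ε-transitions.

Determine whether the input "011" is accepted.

Yes

Start in {q1}.
Read '0': q1→{q3}; now {q3}.
Read '1': q3→{q2}; now {q2}.
Read '1': q2→{q2, q3}; now {q2, q3}.
The final set {q2, q3} contains the accepting states q2, q3.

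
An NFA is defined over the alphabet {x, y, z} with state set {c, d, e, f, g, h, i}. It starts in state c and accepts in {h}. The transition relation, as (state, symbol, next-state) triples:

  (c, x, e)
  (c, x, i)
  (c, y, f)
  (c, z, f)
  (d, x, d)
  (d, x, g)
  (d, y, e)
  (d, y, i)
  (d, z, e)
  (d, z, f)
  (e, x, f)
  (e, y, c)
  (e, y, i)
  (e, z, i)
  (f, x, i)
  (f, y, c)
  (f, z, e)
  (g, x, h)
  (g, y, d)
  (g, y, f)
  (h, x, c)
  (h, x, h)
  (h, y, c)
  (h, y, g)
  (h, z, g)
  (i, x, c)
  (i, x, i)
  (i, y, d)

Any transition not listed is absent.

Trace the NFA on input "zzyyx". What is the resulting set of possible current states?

{d, g, i}

Start in {c}.
Read 'z': c→{f}; now {f}.
Read 'z': f→{e}; now {e}.
Read 'y': e→{c, i}; now {c, i}.
Read 'y': c→{f}, i→{d}; now {d, f}.
Read 'x': d→{d, g}, f→{i}; now {d, g, i}.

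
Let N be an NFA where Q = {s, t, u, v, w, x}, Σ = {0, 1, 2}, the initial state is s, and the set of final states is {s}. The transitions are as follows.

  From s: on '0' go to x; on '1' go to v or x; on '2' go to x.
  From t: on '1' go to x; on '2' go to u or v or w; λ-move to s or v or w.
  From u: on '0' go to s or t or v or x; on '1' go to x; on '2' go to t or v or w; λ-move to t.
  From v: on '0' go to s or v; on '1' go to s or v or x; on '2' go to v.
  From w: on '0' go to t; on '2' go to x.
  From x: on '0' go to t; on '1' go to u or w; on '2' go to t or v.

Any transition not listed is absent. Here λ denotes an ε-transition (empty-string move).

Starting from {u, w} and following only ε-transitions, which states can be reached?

{s, t, u, v, w}

Begin with {u, w}.
ε-move u → t; add t.
ε-move t → s; add s.
ε-move t → v; add v.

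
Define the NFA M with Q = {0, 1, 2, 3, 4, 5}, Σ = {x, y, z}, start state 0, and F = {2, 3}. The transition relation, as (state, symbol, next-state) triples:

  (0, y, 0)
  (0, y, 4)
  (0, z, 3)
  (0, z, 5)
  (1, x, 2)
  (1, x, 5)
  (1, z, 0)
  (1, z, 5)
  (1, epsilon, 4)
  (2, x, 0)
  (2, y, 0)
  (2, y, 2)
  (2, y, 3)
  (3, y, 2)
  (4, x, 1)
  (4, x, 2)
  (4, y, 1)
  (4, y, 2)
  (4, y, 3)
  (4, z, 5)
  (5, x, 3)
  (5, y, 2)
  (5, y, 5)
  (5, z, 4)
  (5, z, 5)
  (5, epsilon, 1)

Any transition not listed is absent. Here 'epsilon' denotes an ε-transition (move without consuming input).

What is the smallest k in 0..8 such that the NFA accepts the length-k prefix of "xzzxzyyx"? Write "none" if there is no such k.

Start in {0}.
Read 'x': 0→∅; now ∅.
The set is empty and remains empty for the remaining 7 symbols.
No reachable set along the way intersects F.

none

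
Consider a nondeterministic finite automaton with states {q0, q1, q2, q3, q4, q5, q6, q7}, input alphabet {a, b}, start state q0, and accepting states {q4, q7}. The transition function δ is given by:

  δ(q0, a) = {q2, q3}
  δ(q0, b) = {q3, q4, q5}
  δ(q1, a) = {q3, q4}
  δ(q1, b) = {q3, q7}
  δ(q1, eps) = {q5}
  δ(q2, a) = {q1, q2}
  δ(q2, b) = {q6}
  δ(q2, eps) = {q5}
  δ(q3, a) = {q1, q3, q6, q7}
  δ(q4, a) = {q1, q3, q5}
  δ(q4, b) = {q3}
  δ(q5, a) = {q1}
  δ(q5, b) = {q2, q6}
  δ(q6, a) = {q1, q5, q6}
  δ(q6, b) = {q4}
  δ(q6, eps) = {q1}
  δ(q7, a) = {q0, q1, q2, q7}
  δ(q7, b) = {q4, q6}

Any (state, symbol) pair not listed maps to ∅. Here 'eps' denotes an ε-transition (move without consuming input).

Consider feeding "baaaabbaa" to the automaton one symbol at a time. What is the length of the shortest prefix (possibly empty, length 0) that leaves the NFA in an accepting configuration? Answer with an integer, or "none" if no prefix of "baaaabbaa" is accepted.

1

Start in {q0}.
Read 'b': {q0} → {q3, q4, q5}.
None of the earlier sets intersect F, but {q3, q4, q5} does.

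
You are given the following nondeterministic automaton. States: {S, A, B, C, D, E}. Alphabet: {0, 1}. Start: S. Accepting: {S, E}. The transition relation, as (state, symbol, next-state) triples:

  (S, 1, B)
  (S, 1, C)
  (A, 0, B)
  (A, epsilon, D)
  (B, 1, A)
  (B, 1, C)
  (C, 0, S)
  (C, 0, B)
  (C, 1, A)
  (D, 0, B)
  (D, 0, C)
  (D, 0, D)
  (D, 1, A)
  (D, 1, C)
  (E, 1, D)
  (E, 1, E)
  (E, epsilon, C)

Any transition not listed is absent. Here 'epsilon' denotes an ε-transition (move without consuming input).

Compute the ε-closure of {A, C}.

{A, C, D}

Begin with {A, C}.
ε-move A → D; add D.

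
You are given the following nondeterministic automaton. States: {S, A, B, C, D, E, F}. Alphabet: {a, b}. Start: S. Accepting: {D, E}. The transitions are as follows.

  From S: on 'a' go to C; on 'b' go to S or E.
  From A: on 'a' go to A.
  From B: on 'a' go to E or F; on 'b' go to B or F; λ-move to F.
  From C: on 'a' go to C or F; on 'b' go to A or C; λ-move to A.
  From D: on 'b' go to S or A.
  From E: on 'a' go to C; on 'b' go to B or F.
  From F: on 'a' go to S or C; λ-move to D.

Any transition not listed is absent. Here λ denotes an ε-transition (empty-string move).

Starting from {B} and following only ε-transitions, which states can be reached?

{B, D, F}

Begin with {B}.
ε-move B → F; add F.
ε-move F → D; add D.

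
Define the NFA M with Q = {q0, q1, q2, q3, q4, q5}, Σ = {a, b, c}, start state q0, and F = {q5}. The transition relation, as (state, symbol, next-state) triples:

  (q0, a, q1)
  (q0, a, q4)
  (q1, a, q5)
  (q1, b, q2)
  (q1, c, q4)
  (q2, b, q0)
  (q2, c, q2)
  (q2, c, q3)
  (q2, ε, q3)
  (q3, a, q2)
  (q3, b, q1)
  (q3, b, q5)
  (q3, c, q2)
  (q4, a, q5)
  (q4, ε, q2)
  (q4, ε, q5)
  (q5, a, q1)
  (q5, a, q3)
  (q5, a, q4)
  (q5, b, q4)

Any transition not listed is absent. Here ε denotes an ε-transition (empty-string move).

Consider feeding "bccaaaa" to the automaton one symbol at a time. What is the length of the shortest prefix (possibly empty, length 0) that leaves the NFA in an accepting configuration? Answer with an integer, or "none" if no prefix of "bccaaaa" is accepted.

Start in {q0}.
Read 'b': {q0} → ∅.
The set is empty and remains empty for the remaining 6 symbols.
No reachable set along the way intersects F.

none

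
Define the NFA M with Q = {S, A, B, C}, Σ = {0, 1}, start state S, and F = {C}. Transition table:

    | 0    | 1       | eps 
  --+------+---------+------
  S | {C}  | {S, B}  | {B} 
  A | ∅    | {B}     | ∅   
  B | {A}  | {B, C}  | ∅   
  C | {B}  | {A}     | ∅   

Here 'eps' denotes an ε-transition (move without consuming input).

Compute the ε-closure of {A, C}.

Begin with {A, C}.
No ε-moves leave this set, so the closure equals the set itself.

{A, C}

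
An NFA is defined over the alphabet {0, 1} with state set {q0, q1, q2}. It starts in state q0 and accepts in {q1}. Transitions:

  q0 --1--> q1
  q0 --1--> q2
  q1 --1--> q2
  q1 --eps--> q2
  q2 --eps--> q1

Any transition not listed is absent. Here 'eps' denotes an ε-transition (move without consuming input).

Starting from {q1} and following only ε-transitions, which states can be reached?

Begin with {q1}.
ε-move q1 → q2; add q2.

{q1, q2}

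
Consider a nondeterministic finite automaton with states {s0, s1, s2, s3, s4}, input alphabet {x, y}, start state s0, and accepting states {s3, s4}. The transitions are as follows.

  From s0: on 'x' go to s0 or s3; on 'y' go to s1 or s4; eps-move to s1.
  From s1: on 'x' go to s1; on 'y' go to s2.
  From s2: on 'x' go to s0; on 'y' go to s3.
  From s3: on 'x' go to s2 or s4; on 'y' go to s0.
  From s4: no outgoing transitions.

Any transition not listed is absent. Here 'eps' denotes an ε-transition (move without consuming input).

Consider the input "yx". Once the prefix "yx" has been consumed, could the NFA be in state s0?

Yes

Start: ε-closure({s0}) = {s0, s1}.
Read 'y': {s0, s1} → {s1, s2, s4}.
Read 'x': {s1, s2, s4} → {s0, s1}.
State s0 is in {s0, s1}.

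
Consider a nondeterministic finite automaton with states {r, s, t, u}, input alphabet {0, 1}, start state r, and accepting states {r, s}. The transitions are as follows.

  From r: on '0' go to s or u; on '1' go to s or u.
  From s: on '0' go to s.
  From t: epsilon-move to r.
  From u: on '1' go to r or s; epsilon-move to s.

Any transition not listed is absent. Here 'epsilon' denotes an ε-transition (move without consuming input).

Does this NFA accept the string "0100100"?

No

Start in {r}.
Read '0': r→{s, u}; now {s, u}.
Read '1': s→∅, u→{r, s}; now {r, s}.
Read '0': r→{s, u}, s→{s}; now {s, u}.
Read '0': s→{s}, u→∅; now {s}.
Read '1': s→∅; now ∅.
The set is empty and remains empty for the remaining 2 symbols.
The final set ∅ contains no accepting state.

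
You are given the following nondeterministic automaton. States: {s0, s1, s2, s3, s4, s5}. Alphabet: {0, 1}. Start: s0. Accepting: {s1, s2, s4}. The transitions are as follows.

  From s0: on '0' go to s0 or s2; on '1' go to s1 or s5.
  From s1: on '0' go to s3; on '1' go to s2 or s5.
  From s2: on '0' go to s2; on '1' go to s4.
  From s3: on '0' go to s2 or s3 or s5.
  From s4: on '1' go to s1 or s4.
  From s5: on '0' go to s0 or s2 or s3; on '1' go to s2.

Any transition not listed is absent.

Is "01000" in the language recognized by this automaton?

Start in {s0}.
Read '0': s0→{s0, s2}; now {s0, s2}.
Read '1': s0→{s1, s5}, s2→{s4}; now {s1, s4, s5}.
Read '0': s1→{s3}, s4→∅, s5→{s0, s2, s3}; now {s0, s2, s3}.
Read '0': s0→{s0, s2}, s2→{s2}, s3→{s2, s3, s5}; now {s0, s2, s3, s5}.
Read '0': s0→{s0, s2}, s2→{s2}, s3→{s2, s3, s5}, s5→{s0, s2, s3}; now {s0, s2, s3, s5}.
The final set {s0, s2, s3, s5} contains the accepting state s2.

Yes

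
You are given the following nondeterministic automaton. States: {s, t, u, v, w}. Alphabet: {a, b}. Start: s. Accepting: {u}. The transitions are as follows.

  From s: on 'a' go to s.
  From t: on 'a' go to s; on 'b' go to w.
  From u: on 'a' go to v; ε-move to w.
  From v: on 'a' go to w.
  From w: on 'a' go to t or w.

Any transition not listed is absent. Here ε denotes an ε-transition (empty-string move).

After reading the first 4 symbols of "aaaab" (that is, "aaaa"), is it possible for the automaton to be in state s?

Yes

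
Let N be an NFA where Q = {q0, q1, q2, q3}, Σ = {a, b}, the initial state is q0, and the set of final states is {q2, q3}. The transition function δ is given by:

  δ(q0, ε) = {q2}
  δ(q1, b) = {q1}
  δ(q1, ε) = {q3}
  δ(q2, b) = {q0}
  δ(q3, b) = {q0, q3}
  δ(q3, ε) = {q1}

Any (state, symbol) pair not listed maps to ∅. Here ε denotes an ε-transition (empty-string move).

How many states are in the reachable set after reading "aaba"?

0

Start: ε-closure({q0}) = {q0, q2}.
Read 'a': q0→∅, q2→∅; now ∅.
The set is empty and remains empty for the remaining 3 symbols.
That set has 0 states.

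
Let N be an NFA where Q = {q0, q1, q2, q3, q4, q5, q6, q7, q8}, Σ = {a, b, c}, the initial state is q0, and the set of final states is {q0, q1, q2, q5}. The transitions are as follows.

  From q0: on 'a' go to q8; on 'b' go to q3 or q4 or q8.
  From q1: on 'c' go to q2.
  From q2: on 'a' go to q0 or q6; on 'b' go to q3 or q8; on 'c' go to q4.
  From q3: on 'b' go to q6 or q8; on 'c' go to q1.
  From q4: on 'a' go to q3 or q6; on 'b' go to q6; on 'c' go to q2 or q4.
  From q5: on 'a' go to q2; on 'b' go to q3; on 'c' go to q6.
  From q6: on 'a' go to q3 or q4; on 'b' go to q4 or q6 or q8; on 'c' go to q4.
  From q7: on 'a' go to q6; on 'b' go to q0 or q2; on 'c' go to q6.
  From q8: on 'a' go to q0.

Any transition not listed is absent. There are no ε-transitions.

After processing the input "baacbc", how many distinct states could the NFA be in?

2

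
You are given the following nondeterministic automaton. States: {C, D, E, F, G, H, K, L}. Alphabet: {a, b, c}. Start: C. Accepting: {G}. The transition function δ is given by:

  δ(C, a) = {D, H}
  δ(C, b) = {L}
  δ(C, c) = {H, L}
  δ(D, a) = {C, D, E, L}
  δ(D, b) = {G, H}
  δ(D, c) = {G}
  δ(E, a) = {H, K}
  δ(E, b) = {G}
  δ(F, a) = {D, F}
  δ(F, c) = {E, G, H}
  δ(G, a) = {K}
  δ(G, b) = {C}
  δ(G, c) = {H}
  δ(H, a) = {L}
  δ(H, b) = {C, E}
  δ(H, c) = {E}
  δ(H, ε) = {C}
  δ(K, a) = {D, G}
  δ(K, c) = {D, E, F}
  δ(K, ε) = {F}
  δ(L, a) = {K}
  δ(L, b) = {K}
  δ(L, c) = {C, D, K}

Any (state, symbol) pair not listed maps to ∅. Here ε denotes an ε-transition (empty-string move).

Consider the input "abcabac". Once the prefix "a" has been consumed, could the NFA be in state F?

No

Start in {C}.
Read 'a': C→{D, H}; union {D, H}; ε-closure = {C, D, H}.
State F is not in {C, D, H}.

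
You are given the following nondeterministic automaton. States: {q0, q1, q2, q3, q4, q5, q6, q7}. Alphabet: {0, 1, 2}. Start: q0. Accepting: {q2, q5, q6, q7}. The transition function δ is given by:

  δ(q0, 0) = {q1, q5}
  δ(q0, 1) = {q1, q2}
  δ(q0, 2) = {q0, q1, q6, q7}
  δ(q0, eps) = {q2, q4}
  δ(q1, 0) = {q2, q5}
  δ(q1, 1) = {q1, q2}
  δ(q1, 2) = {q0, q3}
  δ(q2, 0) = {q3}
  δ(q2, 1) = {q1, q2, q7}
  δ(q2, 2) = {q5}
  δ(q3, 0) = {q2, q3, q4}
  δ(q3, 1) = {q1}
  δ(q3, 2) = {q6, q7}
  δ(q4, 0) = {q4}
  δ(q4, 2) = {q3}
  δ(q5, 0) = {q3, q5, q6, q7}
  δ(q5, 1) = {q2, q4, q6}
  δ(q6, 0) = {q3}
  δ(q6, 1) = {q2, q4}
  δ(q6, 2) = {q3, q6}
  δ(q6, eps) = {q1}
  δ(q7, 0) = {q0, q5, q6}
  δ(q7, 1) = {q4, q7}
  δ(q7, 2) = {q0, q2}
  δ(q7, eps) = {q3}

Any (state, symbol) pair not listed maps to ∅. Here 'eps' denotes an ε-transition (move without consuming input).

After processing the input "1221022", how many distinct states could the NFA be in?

Start: ε-closure({q0}) = {q0, q2, q4}.
Read '1': q0→{q1, q2}, q2→{q1, q2, q7}, q4→∅; union {q1, q2, q7}; ε-closure = {q1, q2, q3, q7}.
Read '2': q1→{q0, q3}, q2→{q5}, q3→{q6, q7}, q7→{q0, q2}; union {q0, q2, q3, q5, q6, q7}; ε-closure = {q0, q1, q2, q3, q4, q5, q6, q7}.
Read '2': q0→{q0, q1, q6, q7}, q1→{q0, q3}, q2→{q5}, q3→{q6, q7}, q4→{q3}, q5→∅, q6→{q3, q6}, q7→{q0, q2}; union {q0, q1, q2, q3, q5, q6, q7}; ε-closure = {q0, q1, q2, q3, q4, q5, q6, q7}.
Read '1': q0→{q1, q2}, q1→{q1, q2}, q2→{q1, q2, q7}, q3→{q1}, q4→∅, q5→{q2, q4, q6}, q6→{q2, q4}, q7→{q4, q7}; union {q1, q2, q4, q6, q7}; ε-closure = {q1, q2, q3, q4, q6, q7}.
Read '0': q1→{q2, q5}, q2→{q3}, q3→{q2, q3, q4}, q4→{q4}, q6→{q3}, q7→{q0, q5, q6}; union {q0, q2, q3, q4, q5, q6}; ε-closure = {q0, q1, q2, q3, q4, q5, q6}.
Read '2': q0→{q0, q1, q6, q7}, q1→{q0, q3}, q2→{q5}, q3→{q6, q7}, q4→{q3}, q5→∅, q6→{q3, q6}; union {q0, q1, q3, q5, q6, q7}; ε-closure = {q0, q1, q2, q3, q4, q5, q6, q7}.
Read '2': q0→{q0, q1, q6, q7}, q1→{q0, q3}, q2→{q5}, q3→{q6, q7}, q4→{q3}, q5→∅, q6→{q3, q6}, q7→{q0, q2}; union {q0, q1, q2, q3, q5, q6, q7}; ε-closure = {q0, q1, q2, q3, q4, q5, q6, q7}.
That set has 8 states.

8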